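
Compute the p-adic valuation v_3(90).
v_3(90) = 2

v_3(n) is the largest exponent k such that 3^k divides n. Factor out: 90 = 3^2 · 10. (Sign doesn't affect v_p.) So v_3(90) = 2.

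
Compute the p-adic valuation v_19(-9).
v_19(-9) = 0

v_19(n) is the largest exponent k such that 19^k divides n. Factor out: -9 = -19^0 · 9. (Sign doesn't affect v_p.) So v_19(-9) = 0.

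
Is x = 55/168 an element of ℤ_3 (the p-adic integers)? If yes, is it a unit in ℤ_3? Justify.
x ∉ ℤ_3 (v_3(x) = -1 < 0)

ℤ_3 = {x ∈ ℚ_3 : v_3(x) ≥ 0} and ℤ_3^× = {x ∈ ℤ_3 : v_3(x) = 0}. Here v_3(55/168) = v_3(num) − v_3(den) = -1; compare against these criteria.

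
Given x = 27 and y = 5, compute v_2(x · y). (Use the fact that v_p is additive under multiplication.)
v_2(135) = 0

v_p(x) = 0 (factor: 27 = 2^0 · 27); v_p(y) = 0 (factor: 5 = 2^0 · 5). Additivity: v_p(xy) = v_p(x) + v_p(y) = 0 + 0 = 0. (Direct check: xy = 135 = 2^0 · (135).)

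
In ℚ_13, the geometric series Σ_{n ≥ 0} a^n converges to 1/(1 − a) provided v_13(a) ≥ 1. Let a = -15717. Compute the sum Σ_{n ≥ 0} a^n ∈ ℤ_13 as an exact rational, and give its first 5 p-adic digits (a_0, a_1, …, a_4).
Σ a^n = 1/(1 − a) = 1/15718;  first 5 digits = (1, 0, 11, 5, 3)

v_13(a) = 2 ≥ 1, so the series converges in ℤ_13 to 1/(1 − a) = 1/(1 − (-15717)) = 1/15718. Expand this rational in ℤ_13: compute digits iteratively via d_i = x_i mod 13, x_{i+1} = (x_i − d_i)/13. The first 5 digits are (1, 0, 11, 5, 3).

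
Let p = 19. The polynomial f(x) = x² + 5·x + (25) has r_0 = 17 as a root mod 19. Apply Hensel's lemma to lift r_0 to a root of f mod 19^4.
r_3 = 116221 (mod 130321)

Hensel: r_{i+1} = r_i − f(r_i)·(f′(r_i))^{-1} mod 19^{i+2}, f′(x) = 2x + 5. Iterate:
  r_0 = 17 (mod 19)
  r_1 = 340 (mod 361)
  r_2 = 6477 (mod 6859)
  r_3 = 116221 (mod 130321)
Final: r = 116221 satisfies f(r) ≡ 0 mod 19^4.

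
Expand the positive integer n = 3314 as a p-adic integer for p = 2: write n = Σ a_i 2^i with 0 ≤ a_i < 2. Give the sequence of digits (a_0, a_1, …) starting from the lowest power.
(a_0, a_1, …) = (0, 1, 0, 0, 1, 1, 1, 1, 0, 0, 1, 1)

Repeated division by 2 gives the digits low-to-high: 3314 = 1·2^1 + 1·2^4 + 1·2^5 + 1·2^6 + 1·2^7 + 1·2^10 + 1·2^11. Digit sequence: (0, 1, 0, 0, 1, 1, 1, 1, 0, 0, 1, 1).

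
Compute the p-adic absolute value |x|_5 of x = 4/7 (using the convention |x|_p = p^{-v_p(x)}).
|4/7|_5 = 1

Step 1 — compute v_5(x) by factoring powers of 5 out of the numerator and denominator: v_5(4/7) = 0. Step 2 — apply |x|_p = p^{-v_p(x)} = 5^{0} = 1.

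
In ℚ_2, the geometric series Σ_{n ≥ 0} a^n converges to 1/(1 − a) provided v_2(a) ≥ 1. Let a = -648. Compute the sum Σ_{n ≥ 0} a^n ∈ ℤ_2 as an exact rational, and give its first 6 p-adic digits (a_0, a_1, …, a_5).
Σ a^n = 1/(1 − a) = 1/649;  first 6 digits = (1, 0, 0, 1, 1, 1)

v_2(a) = 3 ≥ 1, so the series converges in ℤ_2 to 1/(1 − a) = 1/(1 − (-648)) = 1/649. Expand this rational in ℤ_2: compute digits iteratively via d_i = x_i mod 2, x_{i+1} = (x_i − d_i)/2. The first 6 digits are (1, 0, 0, 1, 1, 1).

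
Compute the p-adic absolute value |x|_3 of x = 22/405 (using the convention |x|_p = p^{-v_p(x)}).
|22/405|_3 = 81

Step 1 — compute v_3(x) by factoring powers of 3 out of the numerator and denominator: v_3(22/405) = -4. Step 2 — apply |x|_p = p^{-v_p(x)} = 3^{4} = 81.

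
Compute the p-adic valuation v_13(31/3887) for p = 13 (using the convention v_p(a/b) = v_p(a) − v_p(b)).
v_13(31/3887) = -2

Factor powers of 13 from the numerator and denominator of the reduced fraction: 31 = 13^0 · 31 and 3887 = 13^2 · 23. Apply v_p(a/b) = v_p(a) − v_p(b): v_13(31/3887) = 0 − 2 = -2.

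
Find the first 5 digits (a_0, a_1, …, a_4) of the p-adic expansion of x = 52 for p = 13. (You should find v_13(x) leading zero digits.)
(a_0, …, a_4) = (0, 4, 0, 0, 0)

v_13(52) = 1, so a_0 = ... = a_0 = 0. Factor out: x = 13^1 · u with u = 4 a unit in ℤ_13. Expand u iteratively via a_{v+i} = u_i mod 13, u_{i+1} = (u_i − a_{v+i})/13:
  u_0 = 4;  a_1 = 4;  u_1 = (u_0 − 4)/13 = 0
  u_1 = 0;  a_2 = 0;  u_2 = (u_1 − 0)/13 = 0
  u_2 = 0;  a_3 = 0;  u_3 = (u_2 − 0)/13 = 0
  u_3 = 0;  a_4 = 0;  u_4 = (u_3 − 0)/13 = 0
Digits: (0, 4, 0, 0, 0).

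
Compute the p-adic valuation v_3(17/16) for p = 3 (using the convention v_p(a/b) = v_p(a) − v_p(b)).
v_3(17/16) = 0

Factor powers of 3 from the numerator and denominator of the reduced fraction: 17 = 3^0 · 17 and 16 = 3^0 · 16. Apply v_p(a/b) = v_p(a) − v_p(b): v_3(17/16) = 0 − 0 = 0.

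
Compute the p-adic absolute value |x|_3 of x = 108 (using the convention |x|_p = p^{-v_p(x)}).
|108|_3 = 1/27

Step 1 — compute v_3(x) by factoring powers of 3 out of the numerator and denominator: v_3(108) = 3. Step 2 — apply |x|_p = p^{-v_p(x)} = 3^{-3} = 1/27.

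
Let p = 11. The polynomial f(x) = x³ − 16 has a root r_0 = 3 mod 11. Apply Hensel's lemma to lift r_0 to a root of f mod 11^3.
r_2 = 630 (mod 1331)

Hensel: r_{i+1} = r_i − f(r_i)/f′(r_i) mod 11^{i+2}, where f′(x) = 3x². Iterate:
  r_0 = 3 (mod 11)
  r_1 = 25 (mod 121)
  r_2 = 630 (mod 1331)
Final: r = 630 with f(r) ≡ 0 mod 11^3.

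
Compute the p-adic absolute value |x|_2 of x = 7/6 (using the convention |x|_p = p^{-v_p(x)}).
|7/6|_2 = 2

Step 1 — compute v_2(x) by factoring powers of 2 out of the numerator and denominator: v_2(7/6) = -1. Step 2 — apply |x|_p = p^{-v_p(x)} = 2^{1} = 2.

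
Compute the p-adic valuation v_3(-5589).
v_3(-5589) = 5

v_3(n) is the largest exponent k such that 3^k divides n. Factor out: -5589 = -3^5 · 23. (Sign doesn't affect v_p.) So v_3(-5589) = 5.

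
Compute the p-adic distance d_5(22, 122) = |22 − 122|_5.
d_5(22, 122) = 1/25

Step 1 — x − y = 22 − 122 = -100. Step 2 — v_5(-100) = 2 (factor: -100 = −(5^2 · 4); the sign does not affect v_p). Step 3 — |x − y|_5 = 5^{-2} = 1/25.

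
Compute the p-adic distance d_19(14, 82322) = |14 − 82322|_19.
d_19(14, 82322) = 1/6859

Step 1 — x − y = 14 − 82322 = -82308. Step 2 — v_19(-82308) = 3 (factor: -82308 = −(19^3 · 12); the sign does not affect v_p). Step 3 — |x − y|_19 = 19^{-3} = 1/6859.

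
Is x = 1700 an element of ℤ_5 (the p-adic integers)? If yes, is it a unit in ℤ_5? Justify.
x ∈ ℤ_5 but not a unit; v_5(x) = 2 > 0

ℤ_5 = {x ∈ ℚ_5 : v_5(x) ≥ 0} and ℤ_5^× = {x ∈ ℤ_5 : v_5(x) = 0}. Here v_5(1700) = v_5(num) − v_5(den) = 2; compare against these criteria.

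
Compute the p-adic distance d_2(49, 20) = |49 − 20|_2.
d_2(49, 20) = 1

Step 1 — x − y = 49 − 20 = 29. Step 2 — v_2(29) = 0 (factor: 29 = (2^0 · 29); the sign does not affect v_p). Step 3 — |x − y|_2 = 2^{0} = 1.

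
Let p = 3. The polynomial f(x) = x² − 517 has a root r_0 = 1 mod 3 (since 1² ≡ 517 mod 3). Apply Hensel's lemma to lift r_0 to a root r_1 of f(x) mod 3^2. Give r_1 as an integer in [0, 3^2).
r_1 = 7 (mod 9)

Hensel's recurrence: r_{i+1} = r_i − f(r_i)·(f′(r_i))^{-1} mod 3^{i+2}, with f′(x) = 2x. Iterate:
  r_0 = 1 (mod 3)
  r_1 = 7 (mod 9)
Final: r_1 = 7, and one checks f(r_1) ≡ 0 mod 3^2.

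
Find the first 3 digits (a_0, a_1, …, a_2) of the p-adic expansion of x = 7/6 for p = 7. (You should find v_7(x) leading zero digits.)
(a_0, …, a_2) = (0, 6, 5)

v_7(7/6) = 1, so a_0 = ... = a_0 = 0. Factor out: x = 7^1 · u with u = 1/6 a unit in ℤ_7. Expand u iteratively via a_{v+i} = u_i mod 7, u_{i+1} = (u_i − a_{v+i})/7:
  u_0 = 1/6;  a_1 = 6;  u_1 = (u_0 − 6)/7 = -5/6
  u_1 = -5/6;  a_2 = 5;  u_2 = (u_1 − 5)/7 = -5/6
Digits: (0, 6, 5).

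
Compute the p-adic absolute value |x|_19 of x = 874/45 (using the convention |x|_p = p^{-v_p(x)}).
|874/45|_19 = 1/19

Step 1 — compute v_19(x) by factoring powers of 19 out of the numerator and denominator: v_19(874/45) = 1. Step 2 — apply |x|_p = p^{-v_p(x)} = 19^{-1} = 1/19.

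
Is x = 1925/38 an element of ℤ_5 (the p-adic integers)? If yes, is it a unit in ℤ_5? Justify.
x ∈ ℤ_5 but not a unit; v_5(x) = 2 > 0

ℤ_5 = {x ∈ ℚ_5 : v_5(x) ≥ 0} and ℤ_5^× = {x ∈ ℤ_5 : v_5(x) = 0}. Here v_5(1925/38) = v_5(num) − v_5(den) = 2; compare against these criteria.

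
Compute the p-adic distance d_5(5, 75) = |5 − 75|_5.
d_5(5, 75) = 1/5

Step 1 — x − y = 5 − 75 = -70. Step 2 — v_5(-70) = 1 (factor: -70 = −(5^1 · 14); the sign does not affect v_p). Step 3 — |x − y|_5 = 5^{-1} = 1/5.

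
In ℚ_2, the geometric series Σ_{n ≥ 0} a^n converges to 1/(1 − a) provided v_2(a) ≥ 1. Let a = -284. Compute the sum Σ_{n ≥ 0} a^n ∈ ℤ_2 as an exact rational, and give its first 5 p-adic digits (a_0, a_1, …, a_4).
Σ a^n = 1/(1 − a) = 1/285;  first 5 digits = (1, 0, 1, 0, 1)

v_2(a) = 2 ≥ 1, so the series converges in ℤ_2 to 1/(1 − a) = 1/(1 − (-284)) = 1/285. Expand this rational in ℤ_2: compute digits iteratively via d_i = x_i mod 2, x_{i+1} = (x_i − d_i)/2. The first 5 digits are (1, 0, 1, 0, 1).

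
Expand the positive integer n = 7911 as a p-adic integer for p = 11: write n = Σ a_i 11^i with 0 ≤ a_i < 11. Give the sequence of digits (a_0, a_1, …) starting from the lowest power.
(a_0, a_1, …) = (2, 4, 10, 5)

Repeated division by 11 gives the digits low-to-high: 7911 = 2 + 4·11^1 + 10·11^2 + 5·11^3. Digit sequence: (2, 4, 10, 5).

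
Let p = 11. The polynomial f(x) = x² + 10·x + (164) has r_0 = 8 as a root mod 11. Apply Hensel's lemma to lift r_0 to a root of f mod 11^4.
r_3 = 536 (mod 14641)

Hensel: r_{i+1} = r_i − f(r_i)·(f′(r_i))^{-1} mod 11^{i+2}, f′(x) = 2x + 10. Iterate:
  r_0 = 8 (mod 11)
  r_1 = 52 (mod 121)
  r_2 = 536 (mod 1331)
  r_3 = 536 (mod 14641)
Final: r = 536 satisfies f(r) ≡ 0 mod 11^4.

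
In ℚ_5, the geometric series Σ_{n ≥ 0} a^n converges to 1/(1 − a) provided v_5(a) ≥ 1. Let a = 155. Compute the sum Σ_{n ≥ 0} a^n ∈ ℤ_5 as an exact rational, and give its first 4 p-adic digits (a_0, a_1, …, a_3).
Σ a^n = 1/(1 − a) = -1/154;  first 4 digits = (1, 1, 2, 4)

v_5(a) = 1 ≥ 1, so the series converges in ℤ_5 to 1/(1 − a) = 1/(1 − 155) = -1/154. Expand this rational in ℤ_5: compute digits iteratively via d_i = x_i mod 5, x_{i+1} = (x_i − d_i)/5. The first 4 digits are (1, 1, 2, 4).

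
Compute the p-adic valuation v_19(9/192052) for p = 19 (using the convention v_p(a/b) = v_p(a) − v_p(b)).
v_19(9/192052) = -3

Factor powers of 19 from the numerator and denominator of the reduced fraction: 9 = 19^0 · 9 and 192052 = 19^3 · 28. Apply v_p(a/b) = v_p(a) − v_p(b): v_19(9/192052) = 0 − 3 = -3.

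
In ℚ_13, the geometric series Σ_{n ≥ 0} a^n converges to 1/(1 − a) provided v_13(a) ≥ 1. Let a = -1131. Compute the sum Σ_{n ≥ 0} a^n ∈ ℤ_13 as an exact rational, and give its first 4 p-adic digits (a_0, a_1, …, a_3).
Σ a^n = 1/(1 − a) = 1/1132;  first 4 digits = (1, 4, 9, 8)

v_13(a) = 1 ≥ 1, so the series converges in ℤ_13 to 1/(1 − a) = 1/(1 − (-1131)) = 1/1132. Expand this rational in ℤ_13: compute digits iteratively via d_i = x_i mod 13, x_{i+1} = (x_i − d_i)/13. The first 4 digits are (1, 4, 9, 8).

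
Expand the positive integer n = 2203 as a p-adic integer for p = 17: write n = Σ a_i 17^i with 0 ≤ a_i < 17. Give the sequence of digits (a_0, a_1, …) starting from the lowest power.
(a_0, a_1, …) = (10, 10, 7)

Repeated division by 17 gives the digits low-to-high: 2203 = 10 + 10·17^1 + 7·17^2. Digit sequence: (10, 10, 7).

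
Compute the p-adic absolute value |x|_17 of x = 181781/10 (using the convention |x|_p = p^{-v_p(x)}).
|181781/10|_17 = 1/4913

Step 1 — compute v_17(x) by factoring powers of 17 out of the numerator and denominator: v_17(181781/10) = 3. Step 2 — apply |x|_p = p^{-v_p(x)} = 17^{-3} = 1/4913.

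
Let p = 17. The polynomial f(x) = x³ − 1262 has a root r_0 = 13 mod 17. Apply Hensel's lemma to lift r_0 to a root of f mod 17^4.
r_3 = 26142 (mod 83521)

Hensel: r_{i+1} = r_i − f(r_i)/f′(r_i) mod 17^{i+2}, where f′(x) = 3x². Iterate:
  r_0 = 13 (mod 17)
  r_1 = 132 (mod 289)
  r_2 = 1577 (mod 4913)
  r_3 = 26142 (mod 83521)
Final: r = 26142 with f(r) ≡ 0 mod 17^4.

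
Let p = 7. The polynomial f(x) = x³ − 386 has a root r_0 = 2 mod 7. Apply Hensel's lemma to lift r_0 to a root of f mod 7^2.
r_1 = 9 (mod 49)

Hensel: r_{i+1} = r_i − f(r_i)/f′(r_i) mod 7^{i+2}, where f′(x) = 3x². Iterate:
  r_0 = 2 (mod 7)
  r_1 = 9 (mod 49)
Final: r = 9 with f(r) ≡ 0 mod 7^2.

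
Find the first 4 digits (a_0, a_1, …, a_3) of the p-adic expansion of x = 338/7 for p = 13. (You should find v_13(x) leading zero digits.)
(a_0, …, a_3) = (0, 0, 4, 9)

v_13(338/7) = 2, so a_0 = ... = a_1 = 0. Factor out: x = 13^2 · u with u = 2/7 a unit in ℤ_13. Expand u iteratively via a_{v+i} = u_i mod 13, u_{i+1} = (u_i − a_{v+i})/13:
  u_0 = 2/7;  a_2 = 4;  u_1 = (u_0 − 4)/13 = -2/7
  u_1 = -2/7;  a_3 = 9;  u_2 = (u_1 − 9)/13 = -5/7
Digits: (0, 0, 4, 9).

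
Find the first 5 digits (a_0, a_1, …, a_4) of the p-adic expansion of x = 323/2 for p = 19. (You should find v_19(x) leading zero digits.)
(a_0, …, a_4) = (0, 18, 9, 9, 9)

v_19(323/2) = 1, so a_0 = ... = a_0 = 0. Factor out: x = 19^1 · u with u = 17/2 a unit in ℤ_19. Expand u iteratively via a_{v+i} = u_i mod 19, u_{i+1} = (u_i − a_{v+i})/19:
  u_0 = 17/2;  a_1 = 18;  u_1 = (u_0 − 18)/19 = -1/2
  u_1 = -1/2;  a_2 = 9;  u_2 = (u_1 − 9)/19 = -1/2
  u_2 = -1/2;  a_3 = 9;  u_3 = (u_2 − 9)/19 = -1/2
  u_3 = -1/2;  a_4 = 9;  u_4 = (u_3 − 9)/19 = -1/2
Digits: (0, 18, 9, 9, 9).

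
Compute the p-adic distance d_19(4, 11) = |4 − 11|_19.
d_19(4, 11) = 1

Step 1 — x − y = 4 − 11 = -7. Step 2 — v_19(-7) = 0 (factor: -7 = −(19^0 · 7); the sign does not affect v_p). Step 3 — |x − y|_19 = 19^{0} = 1.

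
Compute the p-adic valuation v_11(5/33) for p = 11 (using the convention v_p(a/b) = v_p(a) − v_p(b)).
v_11(5/33) = -1

Factor powers of 11 from the numerator and denominator of the reduced fraction: 5 = 11^0 · 5 and 33 = 11^1 · 3. Apply v_p(a/b) = v_p(a) − v_p(b): v_11(5/33) = 0 − 1 = -1.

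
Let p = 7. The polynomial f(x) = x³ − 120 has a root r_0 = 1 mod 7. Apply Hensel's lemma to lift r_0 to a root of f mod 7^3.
r_2 = 106 (mod 343)

Hensel: r_{i+1} = r_i − f(r_i)/f′(r_i) mod 7^{i+2}, where f′(x) = 3x². Iterate:
  r_0 = 1 (mod 7)
  r_1 = 8 (mod 49)
  r_2 = 106 (mod 343)
Final: r = 106 with f(r) ≡ 0 mod 7^3.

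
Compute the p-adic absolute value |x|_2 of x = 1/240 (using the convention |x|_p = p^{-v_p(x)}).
|1/240|_2 = 16

Step 1 — compute v_2(x) by factoring powers of 2 out of the numerator and denominator: v_2(1/240) = -4. Step 2 — apply |x|_p = p^{-v_p(x)} = 2^{4} = 16.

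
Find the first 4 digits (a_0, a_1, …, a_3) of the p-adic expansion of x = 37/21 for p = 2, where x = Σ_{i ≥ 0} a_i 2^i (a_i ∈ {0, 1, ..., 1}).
(a_0, …, a_3) = (1, 0, 0, 0)

v_2(37/21) = 0 (numerator and denominator both coprime to 2), so x ∈ ℤ_2^×. Compute digits iteratively via a_i = x_i mod 2, x_{i+1} = (x_i − a_i)/2, with x_0 = x:
  x_0 = 37/21;  a_0 = 1;  x_1 = (x_0 − 1)/2 = 8/21
  x_1 = 8/21;  a_1 = 0;  x_2 = (x_1 − 0)/2 = 4/21
  x_2 = 4/21;  a_2 = 0;  x_3 = (x_2 − 0)/2 = 2/21
  x_3 = 2/21;  a_3 = 0;  x_4 = (x_3 − 0)/2 = 1/21
Digits: (1, 0, 0, 0).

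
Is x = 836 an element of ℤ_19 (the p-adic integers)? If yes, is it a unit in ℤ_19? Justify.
x ∈ ℤ_19 but not a unit; v_19(x) = 1 > 0

ℤ_19 = {x ∈ ℚ_19 : v_19(x) ≥ 0} and ℤ_19^× = {x ∈ ℤ_19 : v_19(x) = 0}. Here v_19(836) = v_19(num) − v_19(den) = 1; compare against these criteria.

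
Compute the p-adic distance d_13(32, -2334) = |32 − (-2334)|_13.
d_13(32, -2334) = 1/169

Step 1 — x − y = 32 − (-2334) = 2366. Step 2 — v_13(2366) = 2 (factor: 2366 = (13^2 · 14); the sign does not affect v_p). Step 3 — |x − y|_13 = 13^{-2} = 1/169.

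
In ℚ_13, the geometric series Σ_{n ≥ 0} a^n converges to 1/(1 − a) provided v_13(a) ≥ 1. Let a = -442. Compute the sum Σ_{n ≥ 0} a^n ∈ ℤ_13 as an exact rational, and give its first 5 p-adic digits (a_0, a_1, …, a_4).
Σ a^n = 1/(1 − a) = 1/443;  first 5 digits = (1, 5, 9, 5, 0)

v_13(a) = 1 ≥ 1, so the series converges in ℤ_13 to 1/(1 − a) = 1/(1 − (-442)) = 1/443. Expand this rational in ℤ_13: compute digits iteratively via d_i = x_i mod 13, x_{i+1} = (x_i − d_i)/13. The first 5 digits are (1, 5, 9, 5, 0).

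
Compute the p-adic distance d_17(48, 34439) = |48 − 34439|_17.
d_17(48, 34439) = 1/4913

Step 1 — x − y = 48 − 34439 = -34391. Step 2 — v_17(-34391) = 3 (factor: -34391 = −(17^3 · 7); the sign does not affect v_p). Step 3 — |x − y|_17 = 17^{-3} = 1/4913.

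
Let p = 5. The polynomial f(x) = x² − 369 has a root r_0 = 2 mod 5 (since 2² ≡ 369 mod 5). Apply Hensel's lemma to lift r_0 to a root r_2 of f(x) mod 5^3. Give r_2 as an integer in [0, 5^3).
r_2 = 37 (mod 125)

Hensel's recurrence: r_{i+1} = r_i − f(r_i)·(f′(r_i))^{-1} mod 5^{i+2}, with f′(x) = 2x. Iterate:
  r_0 = 2 (mod 5)
  r_1 = 12 (mod 25)
  r_2 = 37 (mod 125)
Final: r_2 = 37, and one checks f(r_2) ≡ 0 mod 5^3.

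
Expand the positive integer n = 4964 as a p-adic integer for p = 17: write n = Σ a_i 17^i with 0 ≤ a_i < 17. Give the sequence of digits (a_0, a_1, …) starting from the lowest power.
(a_0, a_1, …) = (0, 3, 0, 1)

Repeated division by 17 gives the digits low-to-high: 4964 = 3·17^1 + 1·17^3. Digit sequence: (0, 3, 0, 1).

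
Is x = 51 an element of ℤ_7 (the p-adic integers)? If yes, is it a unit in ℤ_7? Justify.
x ∈ ℤ_7^× (unit); v_7(x) = 0

ℤ_7 = {x ∈ ℚ_7 : v_7(x) ≥ 0} and ℤ_7^× = {x ∈ ℤ_7 : v_7(x) = 0}. Here v_7(51) = v_7(num) − v_7(den) = 0; compare against these criteria.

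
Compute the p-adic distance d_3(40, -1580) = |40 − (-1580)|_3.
d_3(40, -1580) = 1/81

Step 1 — x − y = 40 − (-1580) = 1620. Step 2 — v_3(1620) = 4 (factor: 1620 = (3^4 · 20); the sign does not affect v_p). Step 3 — |x − y|_3 = 3^{-4} = 1/81.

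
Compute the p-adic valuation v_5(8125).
v_5(8125) = 4

v_5(n) is the largest exponent k such that 5^k divides n. Factor out: 8125 = 5^4 · 13. (Sign doesn't affect v_p.) So v_5(8125) = 4.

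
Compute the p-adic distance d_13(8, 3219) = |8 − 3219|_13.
d_13(8, 3219) = 1/169

Step 1 — x − y = 8 − 3219 = -3211. Step 2 — v_13(-3211) = 2 (factor: -3211 = −(13^2 · 19); the sign does not affect v_p). Step 3 — |x − y|_13 = 13^{-2} = 1/169.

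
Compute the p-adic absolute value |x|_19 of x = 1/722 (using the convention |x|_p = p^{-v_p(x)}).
|1/722|_19 = 361

Step 1 — compute v_19(x) by factoring powers of 19 out of the numerator and denominator: v_19(1/722) = -2. Step 2 — apply |x|_p = p^{-v_p(x)} = 19^{2} = 361.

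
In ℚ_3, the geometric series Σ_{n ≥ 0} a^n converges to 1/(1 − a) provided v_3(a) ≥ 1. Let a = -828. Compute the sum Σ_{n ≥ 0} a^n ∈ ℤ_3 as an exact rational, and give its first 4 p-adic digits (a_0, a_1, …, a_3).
Σ a^n = 1/(1 − a) = 1/829;  first 4 digits = (1, 0, 1, 2)

v_3(a) = 2 ≥ 1, so the series converges in ℤ_3 to 1/(1 − a) = 1/(1 − (-828)) = 1/829. Expand this rational in ℤ_3: compute digits iteratively via d_i = x_i mod 3, x_{i+1} = (x_i − d_i)/3. The first 4 digits are (1, 0, 1, 2).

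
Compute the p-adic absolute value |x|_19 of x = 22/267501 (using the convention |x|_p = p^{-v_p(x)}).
|22/267501|_19 = 6859

Step 1 — compute v_19(x) by factoring powers of 19 out of the numerator and denominator: v_19(22/267501) = -3. Step 2 — apply |x|_p = p^{-v_p(x)} = 19^{3} = 6859.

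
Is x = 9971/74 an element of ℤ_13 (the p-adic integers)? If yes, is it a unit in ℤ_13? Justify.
x ∈ ℤ_13 but not a unit; v_13(x) = 2 > 0

ℤ_13 = {x ∈ ℚ_13 : v_13(x) ≥ 0} and ℤ_13^× = {x ∈ ℤ_13 : v_13(x) = 0}. Here v_13(9971/74) = v_13(num) − v_13(den) = 2; compare against these criteria.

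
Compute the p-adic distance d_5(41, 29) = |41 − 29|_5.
d_5(41, 29) = 1

Step 1 — x − y = 41 − 29 = 12. Step 2 — v_5(12) = 0 (factor: 12 = (5^0 · 12); the sign does not affect v_p). Step 3 — |x − y|_5 = 5^{0} = 1.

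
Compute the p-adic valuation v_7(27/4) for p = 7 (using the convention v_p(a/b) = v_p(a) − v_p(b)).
v_7(27/4) = 0

Factor powers of 7 from the numerator and denominator of the reduced fraction: 27 = 7^0 · 27 and 4 = 7^0 · 4. Apply v_p(a/b) = v_p(a) − v_p(b): v_7(27/4) = 0 − 0 = 0.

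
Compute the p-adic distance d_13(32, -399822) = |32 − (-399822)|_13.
d_13(32, -399822) = 1/28561

Step 1 — x − y = 32 − (-399822) = 399854. Step 2 — v_13(399854) = 4 (factor: 399854 = (13^4 · 14); the sign does not affect v_p). Step 3 — |x − y|_13 = 13^{-4} = 1/28561.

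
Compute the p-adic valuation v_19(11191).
v_19(11191) = 2

v_19(n) is the largest exponent k such that 19^k divides n. Factor out: 11191 = 19^2 · 31. (Sign doesn't affect v_p.) So v_19(11191) = 2.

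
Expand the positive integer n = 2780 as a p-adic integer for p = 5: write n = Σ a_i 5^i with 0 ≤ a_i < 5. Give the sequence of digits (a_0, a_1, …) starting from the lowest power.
(a_0, a_1, …) = (0, 1, 1, 2, 4)

Repeated division by 5 gives the digits low-to-high: 2780 = 1·5^1 + 1·5^2 + 2·5^3 + 4·5^4. Digit sequence: (0, 1, 1, 2, 4).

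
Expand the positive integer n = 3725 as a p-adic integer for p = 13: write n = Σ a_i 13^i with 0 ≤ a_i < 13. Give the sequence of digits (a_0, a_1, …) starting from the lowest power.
(a_0, a_1, …) = (7, 0, 9, 1)

Repeated division by 13 gives the digits low-to-high: 3725 = 7 + 9·13^2 + 1·13^3. Digit sequence: (7, 0, 9, 1).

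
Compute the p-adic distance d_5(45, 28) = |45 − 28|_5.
d_5(45, 28) = 1

Step 1 — x − y = 45 − 28 = 17. Step 2 — v_5(17) = 0 (factor: 17 = (5^0 · 17); the sign does not affect v_p). Step 3 — |x − y|_5 = 5^{0} = 1.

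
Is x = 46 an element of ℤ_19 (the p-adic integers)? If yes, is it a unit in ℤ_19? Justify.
x ∈ ℤ_19^× (unit); v_19(x) = 0

ℤ_19 = {x ∈ ℚ_19 : v_19(x) ≥ 0} and ℤ_19^× = {x ∈ ℤ_19 : v_19(x) = 0}. Here v_19(46) = v_19(num) − v_19(den) = 0; compare against these criteria.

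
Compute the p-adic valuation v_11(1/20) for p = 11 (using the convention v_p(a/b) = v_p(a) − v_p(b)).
v_11(1/20) = 0

Factor powers of 11 from the numerator and denominator of the reduced fraction: 1 = 11^0 · 1 and 20 = 11^0 · 20. Apply v_p(a/b) = v_p(a) − v_p(b): v_11(1/20) = 0 − 0 = 0.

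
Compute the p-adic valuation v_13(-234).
v_13(-234) = 1

v_13(n) is the largest exponent k such that 13^k divides n. Factor out: -234 = -13^1 · 18. (Sign doesn't affect v_p.) So v_13(-234) = 1.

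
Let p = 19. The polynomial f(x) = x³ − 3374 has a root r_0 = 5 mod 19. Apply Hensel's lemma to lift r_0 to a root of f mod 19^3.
r_2 = 3615 (mod 6859)

Hensel: r_{i+1} = r_i − f(r_i)/f′(r_i) mod 19^{i+2}, where f′(x) = 3x². Iterate:
  r_0 = 5 (mod 19)
  r_1 = 5 (mod 361)
  r_2 = 3615 (mod 6859)
Final: r = 3615 with f(r) ≡ 0 mod 19^3.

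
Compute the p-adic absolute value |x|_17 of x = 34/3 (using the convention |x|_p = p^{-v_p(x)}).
|34/3|_17 = 1/17

Step 1 — compute v_17(x) by factoring powers of 17 out of the numerator and denominator: v_17(34/3) = 1. Step 2 — apply |x|_p = p^{-v_p(x)} = 17^{-1} = 1/17.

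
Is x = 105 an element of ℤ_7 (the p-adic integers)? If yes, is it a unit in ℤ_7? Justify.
x ∈ ℤ_7 but not a unit; v_7(x) = 1 > 0

ℤ_7 = {x ∈ ℚ_7 : v_7(x) ≥ 0} and ℤ_7^× = {x ∈ ℤ_7 : v_7(x) = 0}. Here v_7(105) = v_7(num) − v_7(den) = 1; compare against these criteria.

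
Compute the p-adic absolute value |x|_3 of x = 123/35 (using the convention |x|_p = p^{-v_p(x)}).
|123/35|_3 = 1/3

Step 1 — compute v_3(x) by factoring powers of 3 out of the numerator and denominator: v_3(123/35) = 1. Step 2 — apply |x|_p = p^{-v_p(x)} = 3^{-1} = 1/3.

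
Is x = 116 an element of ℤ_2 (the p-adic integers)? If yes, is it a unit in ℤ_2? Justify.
x ∈ ℤ_2 but not a unit; v_2(x) = 2 > 0

ℤ_2 = {x ∈ ℚ_2 : v_2(x) ≥ 0} and ℤ_2^× = {x ∈ ℤ_2 : v_2(x) = 0}. Here v_2(116) = v_2(num) − v_2(den) = 2; compare against these criteria.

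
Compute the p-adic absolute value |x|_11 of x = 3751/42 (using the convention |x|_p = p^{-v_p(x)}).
|3751/42|_11 = 1/121

Step 1 — compute v_11(x) by factoring powers of 11 out of the numerator and denominator: v_11(3751/42) = 2. Step 2 — apply |x|_p = p^{-v_p(x)} = 11^{-2} = 1/121.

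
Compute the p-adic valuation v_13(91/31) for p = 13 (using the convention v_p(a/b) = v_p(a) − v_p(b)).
v_13(91/31) = 1

Factor powers of 13 from the numerator and denominator of the reduced fraction: 91 = 13^1 · 7 and 31 = 13^0 · 31. Apply v_p(a/b) = v_p(a) − v_p(b): v_13(91/31) = 1 − 0 = 1.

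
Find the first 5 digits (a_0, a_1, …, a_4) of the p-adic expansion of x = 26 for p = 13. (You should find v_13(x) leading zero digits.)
(a_0, …, a_4) = (0, 2, 0, 0, 0)

v_13(26) = 1, so a_0 = ... = a_0 = 0. Factor out: x = 13^1 · u with u = 2 a unit in ℤ_13. Expand u iteratively via a_{v+i} = u_i mod 13, u_{i+1} = (u_i − a_{v+i})/13:
  u_0 = 2;  a_1 = 2;  u_1 = (u_0 − 2)/13 = 0
  u_1 = 0;  a_2 = 0;  u_2 = (u_1 − 0)/13 = 0
  u_2 = 0;  a_3 = 0;  u_3 = (u_2 − 0)/13 = 0
  u_3 = 0;  a_4 = 0;  u_4 = (u_3 − 0)/13 = 0
Digits: (0, 2, 0, 0, 0).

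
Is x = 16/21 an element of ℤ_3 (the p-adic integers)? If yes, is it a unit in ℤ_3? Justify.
x ∉ ℤ_3 (v_3(x) = -1 < 0)

ℤ_3 = {x ∈ ℚ_3 : v_3(x) ≥ 0} and ℤ_3^× = {x ∈ ℤ_3 : v_3(x) = 0}. Here v_3(16/21) = v_3(num) − v_3(den) = -1; compare against these criteria.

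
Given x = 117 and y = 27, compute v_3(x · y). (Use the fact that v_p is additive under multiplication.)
v_3(3159) = 5

v_p(x) = 2 (factor: 117 = 3^2 · 13); v_p(y) = 3 (factor: 27 = 3^3 · 1). Additivity: v_p(xy) = v_p(x) + v_p(y) = 2 + 3 = 5. (Direct check: xy = 3159 = 3^5 · (13).)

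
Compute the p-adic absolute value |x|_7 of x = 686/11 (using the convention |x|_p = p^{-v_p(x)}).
|686/11|_7 = 1/343

Step 1 — compute v_7(x) by factoring powers of 7 out of the numerator and denominator: v_7(686/11) = 3. Step 2 — apply |x|_p = p^{-v_p(x)} = 7^{-3} = 1/343.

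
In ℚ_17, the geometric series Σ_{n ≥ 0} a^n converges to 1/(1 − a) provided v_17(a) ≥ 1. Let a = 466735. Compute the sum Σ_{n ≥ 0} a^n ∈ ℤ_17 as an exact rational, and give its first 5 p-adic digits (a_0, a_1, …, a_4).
Σ a^n = 1/(1 − a) = -1/466734;  first 5 digits = (1, 0, 0, 10, 5)

v_17(a) = 3 ≥ 1, so the series converges in ℤ_17 to 1/(1 − a) = 1/(1 − 466735) = -1/466734. Expand this rational in ℤ_17: compute digits iteratively via d_i = x_i mod 17, x_{i+1} = (x_i − d_i)/17. The first 5 digits are (1, 0, 0, 10, 5).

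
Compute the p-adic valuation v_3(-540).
v_3(-540) = 3

v_3(n) is the largest exponent k such that 3^k divides n. Factor out: -540 = -3^3 · 20. (Sign doesn't affect v_p.) So v_3(-540) = 3.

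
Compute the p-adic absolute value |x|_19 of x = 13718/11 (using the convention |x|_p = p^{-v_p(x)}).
|13718/11|_19 = 1/6859

Step 1 — compute v_19(x) by factoring powers of 19 out of the numerator and denominator: v_19(13718/11) = 3. Step 2 — apply |x|_p = p^{-v_p(x)} = 19^{-3} = 1/6859.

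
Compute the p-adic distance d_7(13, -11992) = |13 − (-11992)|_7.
d_7(13, -11992) = 1/2401

Step 1 — x − y = 13 − (-11992) = 12005. Step 2 — v_7(12005) = 4 (factor: 12005 = (7^4 · 5); the sign does not affect v_p). Step 3 — |x − y|_7 = 7^{-4} = 1/2401.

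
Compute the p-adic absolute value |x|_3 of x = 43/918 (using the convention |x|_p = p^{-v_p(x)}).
|43/918|_3 = 27

Step 1 — compute v_3(x) by factoring powers of 3 out of the numerator and denominator: v_3(43/918) = -3. Step 2 — apply |x|_p = p^{-v_p(x)} = 3^{3} = 27.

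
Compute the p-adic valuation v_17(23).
v_17(23) = 0

v_17(n) is the largest exponent k such that 17^k divides n. Factor out: 23 = 17^0 · 23. (Sign doesn't affect v_p.) So v_17(23) = 0.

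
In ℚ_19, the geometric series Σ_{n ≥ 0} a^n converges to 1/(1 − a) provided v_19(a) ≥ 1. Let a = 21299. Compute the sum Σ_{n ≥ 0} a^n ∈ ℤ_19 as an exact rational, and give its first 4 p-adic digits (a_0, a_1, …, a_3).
Σ a^n = 1/(1 − a) = -1/21298;  first 4 digits = (1, 0, 2, 3)

v_19(a) = 2 ≥ 1, so the series converges in ℤ_19 to 1/(1 − a) = 1/(1 − 21299) = -1/21298. Expand this rational in ℤ_19: compute digits iteratively via d_i = x_i mod 19, x_{i+1} = (x_i − d_i)/19. The first 4 digits are (1, 0, 2, 3).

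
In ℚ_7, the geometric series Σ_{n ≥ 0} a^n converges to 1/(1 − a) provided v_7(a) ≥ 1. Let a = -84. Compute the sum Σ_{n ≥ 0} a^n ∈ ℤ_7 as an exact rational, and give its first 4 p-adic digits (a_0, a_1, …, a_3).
Σ a^n = 1/(1 − a) = 1/85;  first 4 digits = (1, 2, 2, 0)

v_7(a) = 1 ≥ 1, so the series converges in ℤ_7 to 1/(1 − a) = 1/(1 − (-84)) = 1/85. Expand this rational in ℤ_7: compute digits iteratively via d_i = x_i mod 7, x_{i+1} = (x_i − d_i)/7. The first 4 digits are (1, 2, 2, 0).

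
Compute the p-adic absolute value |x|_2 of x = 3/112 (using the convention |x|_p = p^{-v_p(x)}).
|3/112|_2 = 16

Step 1 — compute v_2(x) by factoring powers of 2 out of the numerator and denominator: v_2(3/112) = -4. Step 2 — apply |x|_p = p^{-v_p(x)} = 2^{4} = 16.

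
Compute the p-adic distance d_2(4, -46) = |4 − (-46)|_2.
d_2(4, -46) = 1/2

Step 1 — x − y = 4 − (-46) = 50. Step 2 — v_2(50) = 1 (factor: 50 = (2^1 · 25); the sign does not affect v_p). Step 3 — |x − y|_2 = 2^{-1} = 1/2.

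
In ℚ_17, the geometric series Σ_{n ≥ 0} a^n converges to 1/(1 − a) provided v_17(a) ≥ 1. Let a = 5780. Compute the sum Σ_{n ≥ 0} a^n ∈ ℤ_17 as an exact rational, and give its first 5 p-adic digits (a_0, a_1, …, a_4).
Σ a^n = 1/(1 − a) = -1/5779;  first 5 digits = (1, 0, 3, 1, 9)

v_17(a) = 2 ≥ 1, so the series converges in ℤ_17 to 1/(1 − a) = 1/(1 − 5780) = -1/5779. Expand this rational in ℤ_17: compute digits iteratively via d_i = x_i mod 17, x_{i+1} = (x_i − d_i)/17. The first 5 digits are (1, 0, 3, 1, 9).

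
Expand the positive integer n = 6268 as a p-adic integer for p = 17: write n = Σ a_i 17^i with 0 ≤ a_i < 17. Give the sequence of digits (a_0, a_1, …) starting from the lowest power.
(a_0, a_1, …) = (12, 11, 4, 1)

Repeated division by 17 gives the digits low-to-high: 6268 = 12 + 11·17^1 + 4·17^2 + 1·17^3. Digit sequence: (12, 11, 4, 1).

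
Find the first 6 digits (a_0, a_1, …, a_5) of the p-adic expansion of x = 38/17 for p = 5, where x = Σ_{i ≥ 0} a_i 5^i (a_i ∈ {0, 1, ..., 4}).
(a_0, …, a_5) = (4, 2, 1, 0, 2, 4)

v_5(38/17) = 0 (numerator and denominator both coprime to 5), so x ∈ ℤ_5^×. Compute digits iteratively via a_i = x_i mod 5, x_{i+1} = (x_i − a_i)/5, with x_0 = x:
  x_0 = 38/17;  a_0 = 4;  x_1 = (x_0 − 4)/5 = -6/17
  x_1 = -6/17;  a_1 = 2;  x_2 = (x_1 − 2)/5 = -8/17
  x_2 = -8/17;  a_2 = 1;  x_3 = (x_2 − 1)/5 = -5/17
  x_3 = -5/17;  a_3 = 0;  x_4 = (x_3 − 0)/5 = -1/17
  x_4 = -1/17;  a_4 = 2;  x_5 = (x_4 − 2)/5 = -7/17
  x_5 = -7/17;  a_5 = 4;  x_6 = (x_5 − 4)/5 = -15/17
Digits: (4, 2, 1, 0, 2, 4).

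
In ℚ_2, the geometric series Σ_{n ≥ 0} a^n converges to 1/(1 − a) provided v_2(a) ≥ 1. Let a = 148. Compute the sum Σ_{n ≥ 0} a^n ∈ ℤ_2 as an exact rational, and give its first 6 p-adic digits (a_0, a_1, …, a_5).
Σ a^n = 1/(1 − a) = -1/147;  first 6 digits = (1, 0, 1, 0, 0, 1)

v_2(a) = 2 ≥ 1, so the series converges in ℤ_2 to 1/(1 − a) = 1/(1 − 148) = -1/147. Expand this rational in ℤ_2: compute digits iteratively via d_i = x_i mod 2, x_{i+1} = (x_i − d_i)/2. The first 6 digits are (1, 0, 1, 0, 0, 1).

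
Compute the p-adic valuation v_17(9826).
v_17(9826) = 3

v_17(n) is the largest exponent k such that 17^k divides n. Factor out: 9826 = 17^3 · 2. (Sign doesn't affect v_p.) So v_17(9826) = 3.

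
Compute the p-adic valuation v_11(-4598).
v_11(-4598) = 2

v_11(n) is the largest exponent k such that 11^k divides n. Factor out: -4598 = -11^2 · 38. (Sign doesn't affect v_p.) So v_11(-4598) = 2.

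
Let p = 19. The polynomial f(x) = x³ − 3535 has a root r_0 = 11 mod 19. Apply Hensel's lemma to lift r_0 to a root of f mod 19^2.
r_1 = 30 (mod 361)

Hensel: r_{i+1} = r_i − f(r_i)/f′(r_i) mod 19^{i+2}, where f′(x) = 3x². Iterate:
  r_0 = 11 (mod 19)
  r_1 = 30 (mod 361)
Final: r = 30 with f(r) ≡ 0 mod 19^2.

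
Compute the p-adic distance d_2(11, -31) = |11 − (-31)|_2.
d_2(11, -31) = 1/2

Step 1 — x − y = 11 − (-31) = 42. Step 2 — v_2(42) = 1 (factor: 42 = (2^1 · 21); the sign does not affect v_p). Step 3 — |x − y|_2 = 2^{-1} = 1/2.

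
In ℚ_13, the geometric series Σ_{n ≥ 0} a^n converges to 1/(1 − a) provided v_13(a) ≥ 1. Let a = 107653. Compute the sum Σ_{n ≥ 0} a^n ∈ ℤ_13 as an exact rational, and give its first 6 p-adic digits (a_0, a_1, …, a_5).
Σ a^n = 1/(1 − a) = -1/107652;  first 6 digits = (1, 0, 0, 10, 3, 0)

v_13(a) = 3 ≥ 1, so the series converges in ℤ_13 to 1/(1 − a) = 1/(1 − 107653) = -1/107652. Expand this rational in ℤ_13: compute digits iteratively via d_i = x_i mod 13, x_{i+1} = (x_i − d_i)/13. The first 6 digits are (1, 0, 0, 10, 3, 0).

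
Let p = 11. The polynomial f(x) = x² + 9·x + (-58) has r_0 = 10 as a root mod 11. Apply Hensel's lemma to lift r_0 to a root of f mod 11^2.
r_1 = 43 (mod 121)

Hensel: r_{i+1} = r_i − f(r_i)·(f′(r_i))^{-1} mod 11^{i+2}, f′(x) = 2x + 9. Iterate:
  r_0 = 10 (mod 11)
  r_1 = 43 (mod 121)
Final: r = 43 satisfies f(r) ≡ 0 mod 11^2.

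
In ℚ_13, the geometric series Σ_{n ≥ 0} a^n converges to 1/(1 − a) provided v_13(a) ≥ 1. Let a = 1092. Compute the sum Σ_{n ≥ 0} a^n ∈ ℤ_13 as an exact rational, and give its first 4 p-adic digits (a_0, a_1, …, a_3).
Σ a^n = 1/(1 − a) = -1/1091;  first 4 digits = (1, 6, 3, 5)

v_13(a) = 1 ≥ 1, so the series converges in ℤ_13 to 1/(1 − a) = 1/(1 − 1092) = -1/1091. Expand this rational in ℤ_13: compute digits iteratively via d_i = x_i mod 13, x_{i+1} = (x_i − d_i)/13. The first 4 digits are (1, 6, 3, 5).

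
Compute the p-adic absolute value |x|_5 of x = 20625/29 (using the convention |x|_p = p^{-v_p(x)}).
|20625/29|_5 = 1/625

Step 1 — compute v_5(x) by factoring powers of 5 out of the numerator and denominator: v_5(20625/29) = 4. Step 2 — apply |x|_p = p^{-v_p(x)} = 5^{-4} = 1/625.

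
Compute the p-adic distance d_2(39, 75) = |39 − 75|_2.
d_2(39, 75) = 1/4

Step 1 — x − y = 39 − 75 = -36. Step 2 — v_2(-36) = 2 (factor: -36 = −(2^2 · 9); the sign does not affect v_p). Step 3 — |x − y|_2 = 2^{-2} = 1/4.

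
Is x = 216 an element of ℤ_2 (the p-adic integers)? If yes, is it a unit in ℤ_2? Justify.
x ∈ ℤ_2 but not a unit; v_2(x) = 3 > 0

ℤ_2 = {x ∈ ℚ_2 : v_2(x) ≥ 0} and ℤ_2^× = {x ∈ ℤ_2 : v_2(x) = 0}. Here v_2(216) = v_2(num) − v_2(den) = 3; compare against these criteria.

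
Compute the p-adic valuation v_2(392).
v_2(392) = 3

v_2(n) is the largest exponent k such that 2^k divides n. Factor out: 392 = 2^3 · 49. (Sign doesn't affect v_p.) So v_2(392) = 3.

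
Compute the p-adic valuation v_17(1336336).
v_17(1336336) = 4

v_17(n) is the largest exponent k such that 17^k divides n. Factor out: 1336336 = 17^4 · 16. (Sign doesn't affect v_p.) So v_17(1336336) = 4.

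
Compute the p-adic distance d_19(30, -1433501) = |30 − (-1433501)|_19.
d_19(30, -1433501) = 1/130321

Step 1 — x − y = 30 − (-1433501) = 1433531. Step 2 — v_19(1433531) = 4 (factor: 1433531 = (19^4 · 11); the sign does not affect v_p). Step 3 — |x − y|_19 = 19^{-4} = 1/130321.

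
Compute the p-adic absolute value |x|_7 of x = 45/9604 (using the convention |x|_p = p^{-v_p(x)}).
|45/9604|_7 = 2401

Step 1 — compute v_7(x) by factoring powers of 7 out of the numerator and denominator: v_7(45/9604) = -4. Step 2 — apply |x|_p = p^{-v_p(x)} = 7^{4} = 2401.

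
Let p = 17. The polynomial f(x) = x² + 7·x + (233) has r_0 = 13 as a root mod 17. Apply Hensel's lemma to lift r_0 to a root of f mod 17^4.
r_3 = 4841 (mod 83521)

Hensel: r_{i+1} = r_i − f(r_i)·(f′(r_i))^{-1} mod 17^{i+2}, f′(x) = 2x + 7. Iterate:
  r_0 = 13 (mod 17)
  r_1 = 217 (mod 289)
  r_2 = 4841 (mod 4913)
  r_3 = 4841 (mod 83521)
Final: r = 4841 satisfies f(r) ≡ 0 mod 17^4.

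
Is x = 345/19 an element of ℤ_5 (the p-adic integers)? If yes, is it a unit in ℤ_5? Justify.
x ∈ ℤ_5 but not a unit; v_5(x) = 1 > 0

ℤ_5 = {x ∈ ℚ_5 : v_5(x) ≥ 0} and ℤ_5^× = {x ∈ ℤ_5 : v_5(x) = 0}. Here v_5(345/19) = v_5(num) − v_5(den) = 1; compare against these criteria.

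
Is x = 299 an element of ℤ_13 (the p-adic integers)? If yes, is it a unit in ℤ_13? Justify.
x ∈ ℤ_13 but not a unit; v_13(x) = 1 > 0

ℤ_13 = {x ∈ ℚ_13 : v_13(x) ≥ 0} and ℤ_13^× = {x ∈ ℤ_13 : v_13(x) = 0}. Here v_13(299) = v_13(num) − v_13(den) = 1; compare against these criteria.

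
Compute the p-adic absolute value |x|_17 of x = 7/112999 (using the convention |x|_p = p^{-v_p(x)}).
|7/112999|_17 = 4913

Step 1 — compute v_17(x) by factoring powers of 17 out of the numerator and denominator: v_17(7/112999) = -3. Step 2 — apply |x|_p = p^{-v_p(x)} = 17^{3} = 4913.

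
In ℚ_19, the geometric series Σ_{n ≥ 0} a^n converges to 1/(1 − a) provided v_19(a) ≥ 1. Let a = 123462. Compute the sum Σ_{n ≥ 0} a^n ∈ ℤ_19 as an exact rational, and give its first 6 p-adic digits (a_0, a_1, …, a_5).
Σ a^n = 1/(1 − a) = -1/123461;  first 6 digits = (1, 0, 0, 18, 0, 0)

v_19(a) = 3 ≥ 1, so the series converges in ℤ_19 to 1/(1 − a) = 1/(1 − 123462) = -1/123461. Expand this rational in ℤ_19: compute digits iteratively via d_i = x_i mod 19, x_{i+1} = (x_i − d_i)/19. The first 6 digits are (1, 0, 0, 18, 0, 0).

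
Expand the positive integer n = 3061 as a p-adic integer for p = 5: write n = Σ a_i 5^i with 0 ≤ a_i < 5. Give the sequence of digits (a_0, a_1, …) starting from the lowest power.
(a_0, a_1, …) = (1, 2, 2, 4, 4)

Repeated division by 5 gives the digits low-to-high: 3061 = 1 + 2·5^1 + 2·5^2 + 4·5^3 + 4·5^4. Digit sequence: (1, 2, 2, 4, 4).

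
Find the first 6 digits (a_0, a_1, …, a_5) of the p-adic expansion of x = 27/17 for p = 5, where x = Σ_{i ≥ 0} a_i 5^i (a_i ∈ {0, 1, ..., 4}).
(a_0, …, a_5) = (1, 1, 1, 3, 2, 3)

v_5(27/17) = 0 (numerator and denominator both coprime to 5), so x ∈ ℤ_5^×. Compute digits iteratively via a_i = x_i mod 5, x_{i+1} = (x_i − a_i)/5, with x_0 = x:
  x_0 = 27/17;  a_0 = 1;  x_1 = (x_0 − 1)/5 = 2/17
  x_1 = 2/17;  a_1 = 1;  x_2 = (x_1 − 1)/5 = -3/17
  x_2 = -3/17;  a_2 = 1;  x_3 = (x_2 − 1)/5 = -4/17
  x_3 = -4/17;  a_3 = 3;  x_4 = (x_3 − 3)/5 = -11/17
  x_4 = -11/17;  a_4 = 2;  x_5 = (x_4 − 2)/5 = -9/17
  x_5 = -9/17;  a_5 = 3;  x_6 = (x_5 − 3)/5 = -12/17
Digits: (1, 1, 1, 3, 2, 3).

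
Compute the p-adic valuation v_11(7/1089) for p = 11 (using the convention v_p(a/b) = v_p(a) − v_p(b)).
v_11(7/1089) = -2

Factor powers of 11 from the numerator and denominator of the reduced fraction: 7 = 11^0 · 7 and 1089 = 11^2 · 9. Apply v_p(a/b) = v_p(a) − v_p(b): v_11(7/1089) = 0 − 2 = -2.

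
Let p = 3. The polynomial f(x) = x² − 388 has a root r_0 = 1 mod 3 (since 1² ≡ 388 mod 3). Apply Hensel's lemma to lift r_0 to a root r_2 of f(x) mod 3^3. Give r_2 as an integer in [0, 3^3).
r_2 = 19 (mod 27)

Hensel's recurrence: r_{i+1} = r_i − f(r_i)·(f′(r_i))^{-1} mod 3^{i+2}, with f′(x) = 2x. Iterate:
  r_0 = 1 (mod 3)
  r_1 = 1 (mod 9)
  r_2 = 19 (mod 27)
Final: r_2 = 19, and one checks f(r_2) ≡ 0 mod 3^3.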